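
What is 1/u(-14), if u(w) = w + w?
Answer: -1/28 ≈ -0.035714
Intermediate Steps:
u(w) = 2*w
1/u(-14) = 1/(2*(-14)) = 1/(-28) = -1/28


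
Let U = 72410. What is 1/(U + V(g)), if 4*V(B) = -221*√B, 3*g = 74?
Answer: 133680/9679629791 + 34*√222/9679629791 ≈ 1.3863e-5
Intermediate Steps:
g = 74/3 (g = (⅓)*74 = 74/3 ≈ 24.667)
V(B) = -221*√B/4 (V(B) = (-221*√B)/4 = -221*√B/4)
1/(U + V(g)) = 1/(72410 - 221*√222/12)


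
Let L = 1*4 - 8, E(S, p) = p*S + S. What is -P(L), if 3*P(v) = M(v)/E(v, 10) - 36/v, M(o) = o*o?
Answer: -95/33 ≈ -2.8788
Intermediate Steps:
E(S, p) = S + S*p (E(S, p) = S*p + S = S + S*p)
M(o) = o²
L = -4 (L = 4 - 8 = -4)
P(v) = -12/v + v/33 (P(v) = (v²/((v*(1 + 10))) - 36/v)/3 = (v²/((v*11)) - 36/v)/3 = (v²/((11*v)) - 36/v)/3 = (v²*(1/(11*v)) - 36/v)/3 = (v/11 - 36/v)/3 = (-36/v + v/11)/3 = -12/v + v/33)
-P(L) = -(-12/(-4) + (1/33)*(-4)) = -(-12*(-¼) - 4/33) = -(3 - 4/33) = -1*95/33 = -95/33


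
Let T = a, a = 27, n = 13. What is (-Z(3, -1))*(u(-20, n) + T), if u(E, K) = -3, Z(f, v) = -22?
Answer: 528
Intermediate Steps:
T = 27
(-Z(3, -1))*(u(-20, n) + T) = (-1*(-22))*(-3 + 27) = 22*24 = 528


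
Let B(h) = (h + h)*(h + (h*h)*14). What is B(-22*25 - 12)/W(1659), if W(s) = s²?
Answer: -4969489496/2752281 ≈ -1805.6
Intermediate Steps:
B(h) = 2*h*(h + 14*h²) (B(h) = (2*h)*(h + h²*14) = (2*h)*(h + 14*h²) = 2*h*(h + 14*h²))
B(-22*25 - 12)/W(1659) = ((-22*25 - 12)²*(2 + 28*(-22*25 - 12)))/(1659²) = ((-550 - 12)²*(2 + 28*(-550 - 12)))/2752281 = ((-562)²*(2 + 28*(-562)))*(1/2752281) = (315844*(2 - 15736))*(1/2752281) = (315844*(-15734))*(1/2752281) = -4969489496*1/2752281 = -4969489496/2752281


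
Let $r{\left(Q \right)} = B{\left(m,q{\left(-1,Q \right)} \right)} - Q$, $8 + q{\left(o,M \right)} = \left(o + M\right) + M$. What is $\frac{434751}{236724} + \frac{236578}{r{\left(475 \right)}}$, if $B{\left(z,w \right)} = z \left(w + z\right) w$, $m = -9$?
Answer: $\frac{1125246470787}{622866847364} \approx 1.8066$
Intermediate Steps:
$q{\left(o,M \right)} = -8 + o + 2 M$ ($q{\left(o,M \right)} = -8 + \left(\left(o + M\right) + M\right) = -8 + \left(\left(M + o\right) + M\right) = -8 + \left(o + 2 M\right) = -8 + o + 2 M$)
$B{\left(z,w \right)} = w z \left(w + z\right)$
$r{\left(Q \right)} = - Q - 9 \left(-18 + 2 Q\right) \left(-9 + 2 Q\right)$ ($r{\left(Q \right)} = \left(-8 - 1 + 2 Q\right) \left(-9\right) \left(\left(-8 - 1 + 2 Q\right) - 9\right) - Q = \left(-9 + 2 Q\right) \left(-9\right) \left(\left(-9 + 2 Q\right) - 9\right) - Q = \left(-9 + 2 Q\right) \left(-9\right) \left(-18 + 2 Q\right) - Q = - 9 \left(-18 + 2 Q\right) \left(-9 + 2 Q\right) - Q = - Q - 9 \left(-18 + 2 Q\right) \left(-9 + 2 Q\right)$)
$\frac{434751}{236724} + \frac{236578}{r{\left(475 \right)}} = \frac{434751}{236724} + \frac{236578}{-1458 - 36 \cdot 475^{2} + 485 \cdot 475} = 434751 \cdot \frac{1}{236724} + \frac{236578}{-1458 - 8122500 + 230375} = \frac{144917}{78908} + \frac{236578}{-1458 - 8122500 + 230375} = \frac{144917}{78908} + \frac{236578}{-7893583} = \frac{144917}{78908} + 236578 \left(- \frac{1}{7893583}\right) = \frac{144917}{78908} - \frac{236578}{7893583} = \frac{1125246470787}{622866847364}$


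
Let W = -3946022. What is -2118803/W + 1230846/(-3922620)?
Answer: 143929734552/644947700735 ≈ 0.22317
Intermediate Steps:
-2118803/W + 1230846/(-3922620) = -2118803/(-3946022) + 1230846/(-3922620) = -2118803*(-1/3946022) + 1230846*(-1/3922620) = 2118803/3946022 - 205141/653770 = 143929734552/644947700735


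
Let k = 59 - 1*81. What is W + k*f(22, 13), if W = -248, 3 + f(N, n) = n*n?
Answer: -3900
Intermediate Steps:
f(N, n) = -3 + n² (f(N, n) = -3 + n*n = -3 + n²)
k = -22 (k = 59 - 81 = -22)
W + k*f(22, 13) = -248 - 22*(-3 + 13²) = -248 - 22*(-3 + 169) = -248 - 22*166 = -248 - 3652 = -3900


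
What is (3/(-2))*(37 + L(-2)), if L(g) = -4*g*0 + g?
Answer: -105/2 ≈ -52.500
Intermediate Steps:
L(g) = g (L(g) = -4*0 + g = 0 + g = g)
(3/(-2))*(37 + L(-2)) = (3/(-2))*(37 - 2) = (3*(-1/2))*35 = -3/2*35 = -105/2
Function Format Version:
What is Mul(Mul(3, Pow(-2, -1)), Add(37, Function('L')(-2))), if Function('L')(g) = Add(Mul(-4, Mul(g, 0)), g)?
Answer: Rational(-105, 2) ≈ -52.500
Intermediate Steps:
Function('L')(g) = g (Function('L')(g) = Add(Mul(-4, 0), g) = Add(0, g) = g)
Mul(Mul(3, Pow(-2, -1)), Add(37, Function('L')(-2))) = Mul(Mul(3, Pow(-2, -1)), Add(37, -2)) = Mul(Mul(3, Rational(-1, 2)), 35) = Mul(Rational(-3, 2), 35) = Rational(-105, 2)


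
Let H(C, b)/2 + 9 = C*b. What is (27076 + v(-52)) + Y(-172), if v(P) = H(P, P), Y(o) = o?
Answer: 32294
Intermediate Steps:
H(C, b) = -18 + 2*C*b (H(C, b) = -18 + 2*(C*b) = -18 + 2*C*b)
v(P) = -18 + 2*P**2 (v(P) = -18 + 2*P*P = -18 + 2*P**2)
(27076 + v(-52)) + Y(-172) = (27076 + (-18 + 2*(-52)**2)) - 172 = (27076 + (-18 + 2*2704)) - 172 = (27076 + (-18 + 5408)) - 172 = (27076 + 5390) - 172 = 32466 - 172 = 32294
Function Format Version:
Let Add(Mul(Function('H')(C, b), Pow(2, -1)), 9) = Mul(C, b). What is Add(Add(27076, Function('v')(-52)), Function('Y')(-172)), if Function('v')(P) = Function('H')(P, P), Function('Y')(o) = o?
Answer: 32294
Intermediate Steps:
Function('H')(C, b) = Add(-18, Mul(2, C, b)) (Function('H')(C, b) = Add(-18, Mul(2, Mul(C, b))) = Add(-18, Mul(2, C, b)))
Function('v')(P) = Add(-18, Mul(2, Pow(P, 2))) (Function('v')(P) = Add(-18, Mul(2, P, P)) = Add(-18, Mul(2, Pow(P, 2))))
Add(Add(27076, Function('v')(-52)), Function('Y')(-172)) = Add(Add(27076, Add(-18, Mul(2, Pow(-52, 2)))), -172) = Add(Add(27076, Add(-18, Mul(2, 2704))), -172) = Add(Add(27076, Add(-18, 5408)), -172) = Add(Add(27076, 5390), -172) = Add(32466, -172) = 32294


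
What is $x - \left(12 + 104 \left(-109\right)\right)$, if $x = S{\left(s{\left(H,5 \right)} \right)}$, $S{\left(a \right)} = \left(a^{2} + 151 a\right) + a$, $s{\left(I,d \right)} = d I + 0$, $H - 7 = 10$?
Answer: $31469$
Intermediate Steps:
$H = 17$ ($H = 7 + 10 = 17$)
$s{\left(I,d \right)} = I d$ ($s{\left(I,d \right)} = I d + 0 = I d$)
$S{\left(a \right)} = a^{2} + 152 a$
$x = 20145$ ($x = 17 \cdot 5 \left(152 + 17 \cdot 5\right) = 85 \left(152 + 85\right) = 85 \cdot 237 = 20145$)
$x - \left(12 + 104 \left(-109\right)\right) = 20145 - \left(12 + 104 \left(-109\right)\right) = 20145 - \left(12 - 11336\right) = 20145 - -11324 = 20145 + 11324 = 31469$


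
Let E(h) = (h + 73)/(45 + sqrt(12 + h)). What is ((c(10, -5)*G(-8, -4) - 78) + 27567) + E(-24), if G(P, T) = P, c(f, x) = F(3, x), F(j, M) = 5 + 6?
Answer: 2658002/97 - 14*I*sqrt(3)/291 ≈ 27402.0 - 0.083329*I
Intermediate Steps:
F(j, M) = 11
c(f, x) = 11
E(h) = (73 + h)/(45 + sqrt(12 + h))
((c(10, -5)*G(-8, -4) - 78) + 27567) + E(-24) = ((11*(-8) - 78) + 27567) + (73 - 24)/(45 + sqrt(12 - 24)) = ((-88 - 78) + 27567) + 49/(45 + sqrt(-12)) = (-166 + 27567) + 49/(45 + 2*I*sqrt(3)) = 27401 + 49/(45 + 2*I*sqrt(3))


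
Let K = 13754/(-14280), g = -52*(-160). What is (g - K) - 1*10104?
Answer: -12730883/7140 ≈ -1783.0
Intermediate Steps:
g = 8320
K = -6877/7140 (K = 13754*(-1/14280) = -6877/7140 ≈ -0.96317)
(g - K) - 1*10104 = (8320 - 1*(-6877/7140)) - 1*10104 = (8320 + 6877/7140) - 10104 = 59411677/7140 - 10104 = -12730883/7140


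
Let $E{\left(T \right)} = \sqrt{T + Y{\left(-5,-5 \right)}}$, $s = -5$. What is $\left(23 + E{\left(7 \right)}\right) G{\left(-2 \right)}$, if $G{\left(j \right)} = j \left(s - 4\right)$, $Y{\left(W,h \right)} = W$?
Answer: $414 + 18 \sqrt{2} \approx 439.46$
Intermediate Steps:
$E{\left(T \right)} = \sqrt{-5 + T}$ ($E{\left(T \right)} = \sqrt{T - 5} = \sqrt{-5 + T}$)
$G{\left(j \right)} = - 9 j$ ($G{\left(j \right)} = j \left(-5 - 4\right) = j \left(-9\right) = - 9 j$)
$\left(23 + E{\left(7 \right)}\right) G{\left(-2 \right)} = \left(23 + \sqrt{-5 + 7}\right) \left(\left(-9\right) \left(-2\right)\right) = \left(23 + \sqrt{2}\right) 18 = 414 + 18 \sqrt{2}$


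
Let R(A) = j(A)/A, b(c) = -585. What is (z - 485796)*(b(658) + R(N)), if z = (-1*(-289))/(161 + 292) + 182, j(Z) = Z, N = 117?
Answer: 128469986152/453 ≈ 2.8360e+8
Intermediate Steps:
R(A) = 1 (R(A) = A/A = 1)
z = 82735/453 (z = 289/453 + 182 = 82735/453 ≈ 182.64)
(z - 485796)*(b(658) + R(N)) = (82735/453 - 485796)*(-585 + 1) = -219982853/453*(-584) = 128469986152/453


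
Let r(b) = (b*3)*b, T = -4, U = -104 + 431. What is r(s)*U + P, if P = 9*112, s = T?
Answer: 16704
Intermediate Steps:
U = 327
s = -4
P = 1008
r(b) = 3*b² (r(b) = (3*b)*b = 3*b²)
r(s)*U + P = (3*(-4)²)*327 + 1008 = (3*16)*327 + 1008 = 48*327 + 1008 = 15696 + 1008 = 16704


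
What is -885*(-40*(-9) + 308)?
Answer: -591180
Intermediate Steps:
-885*(-40*(-9) + 308) = -885*(360 + 308) = -885*668 = -591180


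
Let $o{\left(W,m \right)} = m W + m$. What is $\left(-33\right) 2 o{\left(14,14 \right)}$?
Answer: $-13860$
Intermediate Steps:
$o{\left(W,m \right)} = m + W m$ ($o{\left(W,m \right)} = W m + m = m + W m$)
$\left(-33\right) 2 o{\left(14,14 \right)} = \left(-33\right) 2 \cdot 14 \left(1 + 14\right) = - 66 \cdot 14 \cdot 15 = \left(-66\right) 210 = -13860$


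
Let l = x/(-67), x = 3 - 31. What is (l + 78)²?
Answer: 27604516/4489 ≈ 6149.4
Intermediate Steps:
x = -28
l = 28/67 (l = -28/(-67) = -28*(-1/67) = 28/67 ≈ 0.41791)
(l + 78)² = (28/67 + 78)² = (5254/67)² = 27604516/4489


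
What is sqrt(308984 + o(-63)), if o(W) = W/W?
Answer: sqrt(308985) ≈ 555.86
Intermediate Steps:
o(W) = 1
sqrt(308984 + o(-63)) = sqrt(308984 + 1) = sqrt(308985)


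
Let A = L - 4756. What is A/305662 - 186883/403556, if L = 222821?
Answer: 15439203797/61675867036 ≈ 0.25033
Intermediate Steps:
A = 218065 (A = 222821 - 4756 = 218065)
A/305662 - 186883/403556 = 218065/305662 - 186883/403556 = 15439203797/61675867036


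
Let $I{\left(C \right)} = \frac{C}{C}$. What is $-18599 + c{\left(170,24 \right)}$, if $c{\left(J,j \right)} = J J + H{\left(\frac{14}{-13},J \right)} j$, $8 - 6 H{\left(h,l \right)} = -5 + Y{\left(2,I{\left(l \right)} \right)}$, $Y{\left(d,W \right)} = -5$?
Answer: $10373$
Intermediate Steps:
$I{\left(C \right)} = 1$
$H{\left(h,l \right)} = 3$ ($H{\left(h,l \right)} = \frac{4}{3} - \frac{-5 - 5}{6} = \frac{4}{3} - - \frac{5}{3} = \frac{4}{3} + \frac{5}{3} = 3$)
$c{\left(J,j \right)} = J^{2} + 3 j$ ($c{\left(J,j \right)} = J J + 3 j = J^{2} + 3 j$)
$-18599 + c{\left(170,24 \right)} = -18599 + \left(170^{2} + 3 \cdot 24\right) = -18599 + \left(28900 + 72\right) = -18599 + 28972 = 10373$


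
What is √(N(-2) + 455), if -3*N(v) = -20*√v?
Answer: √(4095 + 60*I*√2)/3 ≈ 21.332 + 0.22099*I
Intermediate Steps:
N(v) = 20*√v/3 (N(v) = -(-20)*√v/3 = 20*√v/3)
√(N(-2) + 455) = √(20*√(-2)/3 + 455) = √(20*(I*√2)/3 + 455) = √(20*I*√2/3 + 455) = √(455 + 20*I*√2/3)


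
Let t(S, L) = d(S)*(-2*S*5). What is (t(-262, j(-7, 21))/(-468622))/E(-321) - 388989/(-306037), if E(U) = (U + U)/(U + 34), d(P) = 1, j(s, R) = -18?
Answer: 4171403220202/3288316456821 ≈ 1.2686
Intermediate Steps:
t(S, L) = -10*S (t(S, L) = 1*(-2*S*5) = 1*(-10*S) = -10*S)
E(U) = 2*U/(34 + U) (E(U) = (2*U)/(34 + U) = 2*U/(34 + U))
(t(-262, j(-7, 21))/(-468622))/E(-321) - 388989/(-306037) = (-10*(-262)/(-468622))/((2*(-321)/(34 - 321))) - 388989/(-306037) = (2620*(-1/468622))/((2*(-321)/(-287))) - 388989*(-1/306037) = -1310/(234311*(2*(-321)*(-1/287))) + 388989/306037 = -1310/(234311*642/287) + 388989/306037 = -1310/234311*287/642 + 388989/306037 = -26855/10744833 + 388989/306037 = 4171403220202/3288316456821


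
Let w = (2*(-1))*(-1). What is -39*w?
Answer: -78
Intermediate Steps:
w = 2 (w = -2*(-1) = 2)
-39*w = -39*2 = -78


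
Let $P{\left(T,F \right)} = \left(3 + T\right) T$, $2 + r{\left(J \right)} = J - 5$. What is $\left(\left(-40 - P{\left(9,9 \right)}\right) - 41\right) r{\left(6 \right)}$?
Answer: $189$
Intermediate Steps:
$r{\left(J \right)} = -7 + J$ ($r{\left(J \right)} = -2 + \left(J - 5\right) = -2 + \left(-5 + J\right) = -7 + J$)
$P{\left(T,F \right)} = T \left(3 + T\right)$
$\left(\left(-40 - P{\left(9,9 \right)}\right) - 41\right) r{\left(6 \right)} = \left(\left(-40 - 9 \left(3 + 9\right)\right) - 41\right) \left(-7 + 6\right) = \left(\left(-40 - 9 \cdot 12\right) - 41\right) \left(-1\right) = \left(\left(-40 - 108\right) - 41\right) \left(-1\right) = \left(-148 - 41\right) \left(-1\right) = \left(-189\right) \left(-1\right) = 189$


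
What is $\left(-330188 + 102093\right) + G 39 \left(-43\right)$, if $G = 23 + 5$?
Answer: $-275051$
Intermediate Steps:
$G = 28$
$\left(-330188 + 102093\right) + G 39 \left(-43\right) = \left(-330188 + 102093\right) + 28 \cdot 39 \left(-43\right) = -228095 + 1092 \left(-43\right) = -228095 - 46956 = -275051$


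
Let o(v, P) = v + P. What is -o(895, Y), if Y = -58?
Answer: -837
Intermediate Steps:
o(v, P) = P + v
-o(895, Y) = -(-58 + 895) = -1*837 = -837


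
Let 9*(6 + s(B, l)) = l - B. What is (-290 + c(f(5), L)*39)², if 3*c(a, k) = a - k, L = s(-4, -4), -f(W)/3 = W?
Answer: 165649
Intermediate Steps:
s(B, l) = -6 - B/9 + l/9 (s(B, l) = -6 + (l - B)/9 = -6 + (-B/9 + l/9) = -6 - B/9 + l/9)
f(W) = -3*W
L = -6 (L = -6 - ⅑*(-4) + (⅑)*(-4) = -6 + 4/9 - 4/9 = -6)
c(a, k) = -k/3 + a/3 (c(a, k) = (a - k)/3 = -k/3 + a/3)
(-290 + c(f(5), L)*39)² = (-290 + (-⅓*(-6) + (-3*5)/3)*39)² = (-290 + (2 + (⅓)*(-15))*39)² = (-290 + (2 - 5)*39)² = (-290 - 3*39)² = (-290 - 117)² = (-407)² = 165649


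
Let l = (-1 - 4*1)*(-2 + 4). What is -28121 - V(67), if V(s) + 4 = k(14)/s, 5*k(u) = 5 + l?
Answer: -1883838/67 ≈ -28117.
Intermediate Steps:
l = -10 (l = (-1 - 4)*2 = -5*2 = -10)
k(u) = -1 (k(u) = (5 - 10)/5 = (⅕)*(-5) = -1)
V(s) = -4 - 1/s
-28121 - V(67) = -28121 - (-4 - 1/67) = -28121 - 1*(-269/67) = -28121 + 269/67 = -1883838/67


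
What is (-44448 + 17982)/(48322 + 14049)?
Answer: -26466/62371 ≈ -0.42433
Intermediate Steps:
(-44448 + 17982)/(48322 + 14049) = -26466/62371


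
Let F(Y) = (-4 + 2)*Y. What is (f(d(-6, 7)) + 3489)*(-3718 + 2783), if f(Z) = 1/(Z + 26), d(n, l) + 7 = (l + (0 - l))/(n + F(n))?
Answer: -61983020/19 ≈ -3.2623e+6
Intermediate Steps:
F(Y) = -2*Y
d(n, l) = -7 (d(n, l) = -7 + (l + (0 - l))/(n - 2*n) = -7 + (l - l)/((-n)) = -7 + 0*(-1/n) = -7 + 0 = -7)
f(Z) = 1/(26 + Z)
(f(d(-6, 7)) + 3489)*(-3718 + 2783) = (1/(26 - 7) + 3489)*(-3718 + 2783) = (1/19 + 3489)*(-935) = (66292/19)*(-935) = -61983020/19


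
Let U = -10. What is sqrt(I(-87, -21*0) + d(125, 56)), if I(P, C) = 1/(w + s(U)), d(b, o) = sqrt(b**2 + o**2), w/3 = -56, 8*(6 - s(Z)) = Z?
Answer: sqrt(-2572 + 413449*sqrt(18761))/643 ≈ 11.703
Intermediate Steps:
s(Z) = 6 - Z/8
w = -168 (w = 3*(-56) = -168)
I(P, C) = -4/643 (I(P, C) = 1/(-168 + (6 - 1/8*(-10))) = 1/(-168 + (6 + 5/4)) = 1/(-168 + 29/4) = 1/(-643/4) = -4/643)
sqrt(I(-87, -21*0) + d(125, 56)) = sqrt(-4/643 + sqrt(125**2 + 56**2)) = sqrt(-4/643 + sqrt(15625 + 3136)) = sqrt(-4/643 + sqrt(18761))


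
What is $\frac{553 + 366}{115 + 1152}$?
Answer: $\frac{919}{1267} \approx 0.72534$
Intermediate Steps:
$\frac{553 + 366}{115 + 1152} = \frac{919}{1267}$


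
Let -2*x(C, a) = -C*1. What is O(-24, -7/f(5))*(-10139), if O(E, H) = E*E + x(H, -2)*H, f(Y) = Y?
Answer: -292500011/50 ≈ -5.8500e+6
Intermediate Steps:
x(C, a) = C/2 (x(C, a) = -(-C)/2 = -(-1)*C/2 = C/2)
O(E, H) = E² + H²/2 (O(E, H) = E*E + (H/2)*H = E² + H²/2)
O(-24, -7/f(5))*(-10139) = ((-24)² + (-7/5)²/2)*(-10139) = (576 + (-7*⅕)²/2)*(-10139) = (576 + (-7/5)²/2)*(-10139) = (576 + (½)*(49/25))*(-10139) = (576 + 49/50)*(-10139) = (28849/50)*(-10139) = -292500011/50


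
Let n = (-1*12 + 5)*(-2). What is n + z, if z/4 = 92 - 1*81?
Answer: 58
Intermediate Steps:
z = 44 (z = 4*(92 - 1*81) = 4*(92 - 81) = 4*11 = 44)
n = 14 (n = (-12 + 5)*(-2) = -7*(-2) = 14)
n + z = 14 + 44 = 58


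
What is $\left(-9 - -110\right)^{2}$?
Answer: $10201$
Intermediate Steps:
$\left(-9 - -110\right)^{2} = \left(-9 + 110\right)^{2} = 101^{2} = 10201$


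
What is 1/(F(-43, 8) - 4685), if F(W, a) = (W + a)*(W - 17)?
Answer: -1/2585 ≈ -0.00038685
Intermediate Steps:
F(W, a) = (-17 + W)*(W + a) (F(W, a) = (W + a)*(-17 + W) = (-17 + W)*(W + a))
1/(F(-43, 8) - 4685) = 1/(((-43)² - 17*(-43) - 17*8 - 43*8) - 4685) = 1/((1849 + 731 - 136 - 344) - 4685) = 1/(2100 - 4685) = 1/(-2585) = -1/2585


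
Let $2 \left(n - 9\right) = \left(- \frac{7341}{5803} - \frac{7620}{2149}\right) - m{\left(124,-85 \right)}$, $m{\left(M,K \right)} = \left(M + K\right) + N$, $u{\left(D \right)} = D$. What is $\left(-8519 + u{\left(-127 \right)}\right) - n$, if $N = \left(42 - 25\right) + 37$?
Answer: $- \frac{2190276885}{254503} \approx -8606.1$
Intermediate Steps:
$N = 54$ ($N = 17 + 37 = 54$)
$m{\left(M,K \right)} = 54 + K + M$ ($m{\left(M,K \right)} = \left(M + K\right) + 54 = \left(K + M\right) + 54 = 54 + K + M$)
$n = - \frac{10156053}{254503}$ ($n = 9 + \frac{\left(- \frac{7341}{5803} - \frac{7620}{2149}\right) - \left(54 - 85 + 124\right)}{2} = 9 + \frac{\left(\left(-7341\right) \frac{1}{5803} - \frac{7620}{2149}\right) - 93}{2} = 9 + \frac{\left(- \frac{7341}{5803} - \frac{7620}{2149}\right) - 93}{2} = 9 + \frac{- \frac{1224381}{254503} - 93}{2} = 9 + \frac{1}{2} \left(- \frac{24893160}{254503}\right) = 9 - \frac{12446580}{254503} = - \frac{10156053}{254503} \approx -39.905$)
$\left(-8519 + u{\left(-127 \right)}\right) - n = \left(-8519 - 127\right) - - \frac{10156053}{254503} = -8646 + \frac{10156053}{254503} = - \frac{2190276885}{254503}$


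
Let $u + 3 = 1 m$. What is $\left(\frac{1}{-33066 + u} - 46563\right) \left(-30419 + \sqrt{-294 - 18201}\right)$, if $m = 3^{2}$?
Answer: $\frac{2464535822381}{1740} - \frac{1539372781 i \sqrt{2055}}{11020} \approx 1.4164 \cdot 10^{9} - 6.3324 \cdot 10^{6} i$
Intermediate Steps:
$m = 9$
$u = 6$ ($u = -3 + 1 \cdot 9 = -3 + 9 = 6$)
$\left(\frac{1}{-33066 + u} - 46563\right) \left(-30419 + \sqrt{-294 - 18201}\right) = \left(\frac{1}{-33066 + 6} - 46563\right) \left(-30419 + \sqrt{-294 - 18201}\right) = \left(\frac{1}{-33060} - 46563\right) \left(-30419 + \sqrt{-18495}\right) = \left(- \frac{1}{33060} - 46563\right) \left(-30419 + 3 i \sqrt{2055}\right) = - \frac{1539372781 \left(-30419 + 3 i \sqrt{2055}\right)}{33060} = \frac{2464535822381}{1740} - \frac{1539372781 i \sqrt{2055}}{11020}$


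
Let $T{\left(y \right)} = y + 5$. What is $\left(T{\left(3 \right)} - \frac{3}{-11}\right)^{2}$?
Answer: $\frac{8281}{121} \approx 68.438$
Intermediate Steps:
$T{\left(y \right)} = 5 + y$
$\left(T{\left(3 \right)} - \frac{3}{-11}\right)^{2} = \left(\left(5 + 3\right) - \frac{3}{-11}\right)^{2} = \left(8 - - \frac{3}{11}\right)^{2} = \left(8 + \frac{3}{11}\right)^{2} = \left(\frac{91}{11}\right)^{2} = \frac{8281}{121}$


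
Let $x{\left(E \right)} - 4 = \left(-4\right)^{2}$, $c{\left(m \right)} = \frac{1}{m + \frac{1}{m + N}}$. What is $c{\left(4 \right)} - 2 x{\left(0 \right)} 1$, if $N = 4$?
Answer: $- \frac{320}{33} \approx -9.697$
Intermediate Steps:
$c{\left(m \right)} = \frac{1}{m + \frac{1}{4 + m}}$ ($c{\left(m \right)} = \frac{1}{m + \frac{1}{m + 4}} = \frac{1}{m + \frac{1}{4 + m}}$)
$x{\left(E \right)} = 20$ ($x{\left(E \right)} = 4 + \left(-4\right)^{2} = 4 + 16 = 20$)
$c{\left(4 \right)} - 2 x{\left(0 \right)} 1 = \frac{4 + 4}{1 + 4^{2} + 4 \cdot 4} \left(-2\right) 20 \cdot 1 = \frac{1}{1 + 16 + 16} \cdot 8 \left(\left(-40\right) 1\right) = \frac{1}{33} \cdot 8 \left(-40\right) = \frac{8}{33} \left(-40\right) = - \frac{320}{33}$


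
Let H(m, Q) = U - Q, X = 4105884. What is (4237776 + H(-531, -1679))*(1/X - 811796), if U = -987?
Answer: -3531852027423245071/1026471 ≈ -3.4408e+12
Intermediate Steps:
H(m, Q) = -987 - Q
(4237776 + H(-531, -1679))*(1/X - 811796) = (4237776 + (-987 - 1*(-1679)))*(1/4105884 - 811796) = (4237776 + (-987 + 1679))*(1/4105884 - 811796) = (4237776 + 692)*(-3333140207663/4105884) = 4238468*(-3333140207663/4105884) = -3531852027423245071/1026471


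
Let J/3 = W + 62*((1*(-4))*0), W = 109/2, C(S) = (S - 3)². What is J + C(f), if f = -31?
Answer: 2639/2 ≈ 1319.5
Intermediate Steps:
C(S) = (-3 + S)²
W = 109/2 (W = 109*(½) = 109/2 ≈ 54.500)
J = 327/2 (J = 3*(109/2 + 62*((1*(-4))*0)) = 3*(109/2 + 62*(-4*0)) = 3*(109/2 + 62*0) = 3*(109/2 + 0) = 3*(109/2) = 327/2 ≈ 163.50)
J + C(f) = 327/2 + (-3 - 31)² = 327/2 + (-34)² = 327/2 + 1156 = 2639/2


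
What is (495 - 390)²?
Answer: 11025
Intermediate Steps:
(495 - 390)² = 105² = 11025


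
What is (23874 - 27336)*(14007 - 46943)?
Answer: 114024432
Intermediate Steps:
(23874 - 27336)*(14007 - 46943) = -3462*(-32936) = 114024432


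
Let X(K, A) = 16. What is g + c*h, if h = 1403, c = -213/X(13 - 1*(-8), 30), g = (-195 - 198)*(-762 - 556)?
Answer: 7988745/16 ≈ 4.9930e+5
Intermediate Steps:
g = 517974 (g = -393*(-1318) = 517974)
c = -213/16 ≈ -13.313
g + c*h = 517974 - 213/16*1403 = 517974 - 298839/16 = 7988745/16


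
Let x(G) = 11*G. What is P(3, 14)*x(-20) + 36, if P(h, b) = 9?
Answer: -1944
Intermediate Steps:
P(3, 14)*x(-20) + 36 = 9*(11*(-20)) + 36 = 9*(-220) + 36 = -1980 + 36 = -1944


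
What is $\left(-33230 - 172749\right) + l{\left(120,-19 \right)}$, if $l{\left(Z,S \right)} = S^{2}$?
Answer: $-205618$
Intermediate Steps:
$\left(-33230 - 172749\right) + l{\left(120,-19 \right)} = \left(-33230 - 172749\right) + \left(-19\right)^{2} = -205979 + 361 = -205618$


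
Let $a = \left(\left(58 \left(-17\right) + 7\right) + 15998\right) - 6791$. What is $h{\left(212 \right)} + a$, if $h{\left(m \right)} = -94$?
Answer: $8134$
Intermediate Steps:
$a = 8228$ ($a = \left(\left(-986 + 7\right) + 15998\right) - 6791 = \left(-979 + 15998\right) - 6791 = 15019 - 6791 = 8228$)
$h{\left(212 \right)} + a = -94 + 8228 = 8134$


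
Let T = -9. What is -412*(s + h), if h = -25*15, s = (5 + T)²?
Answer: 147908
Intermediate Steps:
s = 16 (s = (5 - 9)² = (-4)² = 16)
h = -375
-412*(s + h) = -412*(16 - 375) = -412*(-359) = 147908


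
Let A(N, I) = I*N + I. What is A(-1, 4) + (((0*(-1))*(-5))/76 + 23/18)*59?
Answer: 1357/18 ≈ 75.389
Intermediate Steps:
A(N, I) = I + I*N
A(-1, 4) + (((0*(-1))*(-5))/76 + 23/18)*59 = 4*(1 - 1) + (((0*(-1))*(-5))/76 + 23/18)*59 = 4*0 + ((0*(-5))*(1/76) + 23*(1/18))*59 = 0 + (0*(1/76) + 23/18)*59 = 0 + (0 + 23/18)*59 = 0 + (23/18)*59 = 0 + 1357/18 = 1357/18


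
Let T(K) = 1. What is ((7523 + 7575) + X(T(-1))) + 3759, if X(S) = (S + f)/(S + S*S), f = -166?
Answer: 37549/2 ≈ 18775.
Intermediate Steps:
X(S) = (-166 + S)/(S + S²) (X(S) = (S - 166)/(S + S*S) = (-166 + S)/(S + S²))
((7523 + 7575) + X(T(-1))) + 3759 = ((7523 + 7575) + (-166 + 1)/(1*(1 + 1))) + 3759 = (15098 + 1*(-165)/2) + 3759 = (15098 + 1*(½)*(-165)) + 3759 = (15098 - 165/2) + 3759 = 30031/2 + 3759 = 37549/2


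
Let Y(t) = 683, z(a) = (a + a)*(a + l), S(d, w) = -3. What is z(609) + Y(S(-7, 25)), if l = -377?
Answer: 283259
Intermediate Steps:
z(a) = 2*a*(-377 + a) (z(a) = (a + a)*(a - 377) = (2*a)*(-377 + a) = 2*a*(-377 + a))
z(609) + Y(S(-7, 25)) = 2*609*(-377 + 609) + 683 = 2*609*232 + 683 = 282576 + 683 = 283259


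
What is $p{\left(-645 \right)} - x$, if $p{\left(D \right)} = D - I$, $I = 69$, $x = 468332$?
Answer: $-469046$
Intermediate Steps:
$p{\left(D \right)} = -69 + D$ ($p{\left(D \right)} = D - 69 = -69 + D$)
$p{\left(-645 \right)} - x = \left(-69 - 645\right) - 468332 = -714 - 468332 = -469046$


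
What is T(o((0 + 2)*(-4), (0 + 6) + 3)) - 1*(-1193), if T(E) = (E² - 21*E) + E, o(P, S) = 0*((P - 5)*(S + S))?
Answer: 1193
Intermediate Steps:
o(P, S) = 0 (o(P, S) = 0*((-5 + P)*(2*S)) = 0*(2*S*(-5 + P)) = 0)
T(E) = E² - 20*E
T(o((0 + 2)*(-4), (0 + 6) + 3)) - 1*(-1193) = 0*(-20 + 0) - 1*(-1193) = 0*(-20) + 1193 = 0 + 1193 = 1193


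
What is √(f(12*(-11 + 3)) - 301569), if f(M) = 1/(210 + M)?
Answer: I*√3919190610/114 ≈ 549.15*I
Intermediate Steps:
√(f(12*(-11 + 3)) - 301569) = √(1/(210 + 12*(-11 + 3)) - 301569) = √(1/(210 + 12*(-8)) - 301569) = √(1/(210 - 96) - 301569) = √(1/114 - 301569) = √(-34378865/114) = I*√3919190610/114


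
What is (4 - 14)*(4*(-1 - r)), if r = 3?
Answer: 160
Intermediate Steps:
(4 - 14)*(4*(-1 - r)) = (4 - 14)*(4*(-1 - 1*3)) = -40*(-1 - 3) = -40*(-4) = -10*(-16) = 160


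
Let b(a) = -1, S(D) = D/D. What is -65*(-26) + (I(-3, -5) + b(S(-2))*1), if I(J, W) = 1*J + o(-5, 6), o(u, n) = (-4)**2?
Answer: 1702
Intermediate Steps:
o(u, n) = 16
S(D) = 1
I(J, W) = 16 + J (I(J, W) = 1*J + 16 = J + 16 = 16 + J)
-65*(-26) + (I(-3, -5) + b(S(-2))*1) = -65*(-26) + ((16 - 3) - 1*1) = 1690 + (13 - 1) = 1690 + 12 = 1702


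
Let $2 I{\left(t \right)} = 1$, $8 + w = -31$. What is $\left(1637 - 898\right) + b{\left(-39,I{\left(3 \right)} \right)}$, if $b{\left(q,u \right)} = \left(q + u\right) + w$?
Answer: $\frac{1323}{2} \approx 661.5$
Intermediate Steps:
$w = -39$ ($w = -8 - 31 = -39$)
$I{\left(t \right)} = \frac{1}{2}$ ($I{\left(t \right)} = \frac{1}{2} \cdot 1 = \frac{1}{2}$)
$b{\left(q,u \right)} = -39 + q + u$ ($b{\left(q,u \right)} = \left(q + u\right) - 39 = -39 + q + u$)
$\left(1637 - 898\right) + b{\left(-39,I{\left(3 \right)} \right)} = \left(1637 - 898\right) - \frac{155}{2} = 739 - \frac{155}{2} = \frac{1323}{2}$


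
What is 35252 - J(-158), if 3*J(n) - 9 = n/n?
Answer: 105746/3 ≈ 35249.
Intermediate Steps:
J(n) = 10/3 (J(n) = 3 + (n/n)/3 = 3 + (⅓)*1 = 3 + ⅓ = 10/3)
35252 - J(-158) = 35252 - 1*10/3 = 35252 - 10/3 = 105746/3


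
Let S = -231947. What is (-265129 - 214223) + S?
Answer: -711299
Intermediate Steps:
(-265129 - 214223) + S = (-265129 - 214223) - 231947 = -479352 - 231947 = -711299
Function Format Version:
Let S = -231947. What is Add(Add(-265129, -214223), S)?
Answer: -711299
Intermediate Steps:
Add(Add(-265129, -214223), S) = Add(Add(-265129, -214223), -231947) = Add(-479352, -231947) = -711299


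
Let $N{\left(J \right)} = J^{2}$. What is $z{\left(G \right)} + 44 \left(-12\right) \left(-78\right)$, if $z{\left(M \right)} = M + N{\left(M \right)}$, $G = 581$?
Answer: $379326$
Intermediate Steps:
$z{\left(M \right)} = M + M^{2}$
$z{\left(G \right)} + 44 \left(-12\right) \left(-78\right) = 581 \left(1 + 581\right) + 44 \left(-12\right) \left(-78\right) = 581 \cdot 582 - -41184 = 338142 + 41184 = 379326$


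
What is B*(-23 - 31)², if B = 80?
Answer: 233280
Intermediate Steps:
B*(-23 - 31)² = 80*(-23 - 31)² = 80*(-54)² = 80*2916 = 233280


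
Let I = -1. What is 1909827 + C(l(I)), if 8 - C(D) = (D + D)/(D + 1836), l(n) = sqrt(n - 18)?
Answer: 6437891448987/3370915 - 3672*I*sqrt(19)/3370915 ≈ 1.9098e+6 - 0.0047482*I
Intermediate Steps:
l(n) = sqrt(-18 + n)
C(D) = 8 - 2*D/(1836 + D) (C(D) = 8 - (D + D)/(D + 1836) = 8 - 2*D/(1836 + D))
1909827 + C(l(I)) = 1909827 + 6*(2448 + sqrt(-18 - 1))/(1836 + sqrt(-18 - 1)) = 1909827 + 6*(2448 + sqrt(-19))/(1836 + sqrt(-19)) = 1909827 + 6*(2448 + I*sqrt(19))/(1836 + I*sqrt(19))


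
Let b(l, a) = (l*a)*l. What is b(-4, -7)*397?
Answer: -44464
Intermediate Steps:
b(l, a) = a*l**2 (b(l, a) = (a*l)*l = a*l**2)
b(-4, -7)*397 = -7*(-4)**2*397 = -7*16*397 = -112*397 = -44464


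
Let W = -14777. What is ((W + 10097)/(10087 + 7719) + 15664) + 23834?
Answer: 351648354/8903 ≈ 39498.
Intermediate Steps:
((W + 10097)/(10087 + 7719) + 15664) + 23834 = ((-14777 + 10097)/(10087 + 7719) + 15664) + 23834 = (-4680/17806 + 15664) + 23834 = (-4680*1/17806 + 15664) + 23834 = (-2340/8903 + 15664) + 23834 = 139454252/8903 + 23834 = 351648354/8903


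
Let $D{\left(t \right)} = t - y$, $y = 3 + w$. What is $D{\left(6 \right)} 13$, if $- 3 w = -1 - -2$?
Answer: $\frac{130}{3} \approx 43.333$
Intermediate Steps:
$w = - \frac{1}{3}$ ($w = - \frac{-1 - -2}{3} = - \frac{-1 + 2}{3} = \left(- \frac{1}{3}\right) 1 = - \frac{1}{3} \approx -0.33333$)
$y = \frac{8}{3}$ ($y = 3 - \frac{1}{3} = \frac{8}{3} \approx 2.6667$)
$D{\left(t \right)} = - \frac{8}{3} + t$ ($D{\left(t \right)} = t - \frac{8}{3} = - \frac{8}{3} + t$)
$D{\left(6 \right)} 13 = \left(- \frac{8}{3} + 6\right) 13 = \frac{10}{3} \cdot 13 = \frac{130}{3}$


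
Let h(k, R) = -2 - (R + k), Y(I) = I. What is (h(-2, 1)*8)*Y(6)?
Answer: -48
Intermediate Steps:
h(k, R) = -2 - R - k (h(k, R) = -2 + (-R - k) = -2 - R - k)
(h(-2, 1)*8)*Y(6) = ((-2 - 1*1 - 1*(-2))*8)*6 = ((-2 - 1 + 2)*8)*6 = -1*8*6 = -8*6 = -48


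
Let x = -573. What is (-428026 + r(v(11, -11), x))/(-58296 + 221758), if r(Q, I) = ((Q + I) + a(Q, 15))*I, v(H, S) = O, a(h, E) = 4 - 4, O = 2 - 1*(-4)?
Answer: -103135/163462 ≈ -0.63094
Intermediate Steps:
O = 6 (O = 2 + 4 = 6)
a(h, E) = 0
v(H, S) = 6
r(Q, I) = I*(I + Q) (r(Q, I) = ((Q + I) + 0)*I = ((I + Q) + 0)*I = (I + Q)*I = I*(I + Q))
(-428026 + r(v(11, -11), x))/(-58296 + 221758) = (-428026 - 573*(-573 + 6))/(-58296 + 221758) = (-428026 - 573*(-567))/163462 = (-428026 + 324891)*(1/163462) = -103135*1/163462 = -103135/163462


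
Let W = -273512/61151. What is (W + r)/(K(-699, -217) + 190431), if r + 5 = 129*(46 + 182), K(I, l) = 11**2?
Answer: 1797993945/11652445352 ≈ 0.15430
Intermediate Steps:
W = -273512/61151 (W = -273512*1/61151 = -273512/61151 ≈ -4.4727)
K(I, l) = 121
r = 29407 (r = -5 + 129*(46 + 182) = -5 + 129*228 = -5 + 29412 = 29407)
(W + r)/(K(-699, -217) + 190431) = (-273512/61151 + 29407)/(121 + 190431) = (1797993945/61151)/190552 = (1797993945/61151)*(1/190552) = 1797993945/11652445352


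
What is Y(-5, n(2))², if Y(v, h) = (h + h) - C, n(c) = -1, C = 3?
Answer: 25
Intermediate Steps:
Y(v, h) = -3 + 2*h (Y(v, h) = (h + h) - 1*3 = 2*h - 3 = -3 + 2*h)
Y(-5, n(2))² = (-3 + 2*(-1))² = (-3 - 2)² = (-5)² = 25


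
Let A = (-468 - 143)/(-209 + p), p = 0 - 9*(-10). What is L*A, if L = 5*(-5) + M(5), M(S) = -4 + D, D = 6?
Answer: -14053/119 ≈ -118.09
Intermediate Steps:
p = 90 (p = 0 + 90 = 90)
M(S) = 2 (M(S) = -4 + 6 = 2)
L = -23 (L = 5*(-5) + 2 = -25 + 2 = -23)
A = 611/119 (A = (-468 - 143)/(-209 + 90) = -611/(-119) = -611*(-1/119) = 611/119 ≈ 5.1345)
L*A = -23*611/119 = -14053/119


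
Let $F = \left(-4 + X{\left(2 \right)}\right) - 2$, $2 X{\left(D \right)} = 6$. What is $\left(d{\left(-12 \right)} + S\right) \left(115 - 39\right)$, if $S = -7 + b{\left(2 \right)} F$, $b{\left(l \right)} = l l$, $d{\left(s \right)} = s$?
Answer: $-2356$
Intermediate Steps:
$X{\left(D \right)} = 3$ ($X{\left(D \right)} = \frac{1}{2} \cdot 6 = 3$)
$b{\left(l \right)} = l^{2}$
$F = -3$ ($F = \left(-4 + 3\right) - 2 = -1 - 2 = -3$)
$S = -19$ ($S = -7 + 2^{2} \left(-3\right) = -7 + 4 \left(-3\right) = -7 - 12 = -19$)
$\left(d{\left(-12 \right)} + S\right) \left(115 - 39\right) = \left(-12 - 19\right) \left(115 - 39\right) = - 31 \left(115 - 39\right) = \left(-31\right) 76 = -2356$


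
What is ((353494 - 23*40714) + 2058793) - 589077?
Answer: 886788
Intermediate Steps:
((353494 - 23*40714) + 2058793) - 589077 = ((353494 - 1*936422) + 2058793) - 589077 = ((353494 - 936422) + 2058793) - 589077 = (-582928 + 2058793) - 589077 = 1475865 - 589077 = 886788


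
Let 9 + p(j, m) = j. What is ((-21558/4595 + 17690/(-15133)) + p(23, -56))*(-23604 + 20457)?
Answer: -1781148897522/69536135 ≈ -25615.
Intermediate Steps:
p(j, m) = -9 + j
((-21558/4595 + 17690/(-15133)) + p(23, -56))*(-23604 + 20457) = ((-21558/4595 + 17690/(-15133)) + (-9 + 23))*(-23604 + 20457) = ((-21558*1/4595 + 17690*(-1/15133)) + 14)*(-3147) = ((-21558/4595 - 17690/15133) + 14)*(-3147) = (-407522764/69536135 + 14)*(-3147) = (565983126/69536135)*(-3147) = -1781148897522/69536135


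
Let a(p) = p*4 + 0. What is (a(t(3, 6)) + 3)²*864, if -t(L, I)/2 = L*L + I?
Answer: 11827296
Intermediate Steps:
t(L, I) = -2*I - 2*L² (t(L, I) = -2*(L*L + I) = -2*(L² + I) = -2*(I + L²) = -2*I - 2*L²)
a(p) = 4*p (a(p) = 4*p + 0 = 4*p)
(a(t(3, 6)) + 3)²*864 = (4*(-2*6 - 2*3²) + 3)²*864 = (4*(-12 - 2*9) + 3)²*864 = (4*(-12 - 18) + 3)²*864 = (4*(-30) + 3)²*864 = (-120 + 3)²*864 = (-117)²*864 = 13689*864 = 11827296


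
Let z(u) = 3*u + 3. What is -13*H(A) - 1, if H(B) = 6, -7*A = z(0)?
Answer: -79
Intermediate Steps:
z(u) = 3 + 3*u
A = -3/7 (A = -(3 + 3*0)/7 = -(3 + 0)/7 = -⅐*3 = -3/7 ≈ -0.42857)
-13*H(A) - 1 = -13*6 - 1 = -78 - 1 = -79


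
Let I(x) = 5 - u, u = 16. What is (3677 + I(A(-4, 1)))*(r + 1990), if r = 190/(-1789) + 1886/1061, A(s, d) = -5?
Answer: 13859126671884/1898129 ≈ 7.3015e+6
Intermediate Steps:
r = 3172464/1898129 (r = 190*(-1/1789) + 1886*(1/1061) = -190/1789 + 1886/1061 = 3172464/1898129 ≈ 1.6714)
I(x) = -11 (I(x) = 5 - 1*16 = 5 - 16 = -11)
(3677 + I(A(-4, 1)))*(r + 1990) = (3677 - 11)*(3172464/1898129 + 1990) = 3666*(3780449174/1898129) = 13859126671884/1898129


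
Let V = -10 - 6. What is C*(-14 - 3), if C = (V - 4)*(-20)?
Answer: -6800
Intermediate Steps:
V = -16
C = 400 (C = (-16 - 4)*(-20) = -20*(-20) = 400)
C*(-14 - 3) = 400*(-14 - 3) = 400*(-17) = -6800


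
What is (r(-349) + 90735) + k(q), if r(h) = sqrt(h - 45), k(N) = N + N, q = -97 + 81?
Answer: 90703 + I*sqrt(394) ≈ 90703.0 + 19.849*I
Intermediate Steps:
q = -16
k(N) = 2*N
r(h) = sqrt(-45 + h)
(r(-349) + 90735) + k(q) = (sqrt(-45 - 349) + 90735) + 2*(-16) = (sqrt(-394) + 90735) - 32 = (I*sqrt(394) + 90735) - 32 = (90735 + I*sqrt(394)) - 32 = 90703 + I*sqrt(394)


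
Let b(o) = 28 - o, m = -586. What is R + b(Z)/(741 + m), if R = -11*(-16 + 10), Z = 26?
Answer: 10232/155 ≈ 66.013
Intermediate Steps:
R = 66 (R = -11*(-6) = 66)
R + b(Z)/(741 + m) = 66 + (28 - 1*26)/(741 - 586) = 66 + (28 - 26)/155 = 66 + 2*(1/155) = 66 + 2/155 = 10232/155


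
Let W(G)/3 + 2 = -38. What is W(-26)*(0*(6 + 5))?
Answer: 0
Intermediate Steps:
W(G) = -120 (W(G) = -6 + 3*(-38) = -6 - 114 = -120)
W(-26)*(0*(6 + 5)) = -0*(6 + 5) = -0*11 = -120*0 = 0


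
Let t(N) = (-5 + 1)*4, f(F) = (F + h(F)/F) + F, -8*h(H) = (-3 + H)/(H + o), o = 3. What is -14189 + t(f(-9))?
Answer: -14205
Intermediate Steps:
h(H) = -(-3 + H)/(8*(3 + H)) (h(H) = -(-3 + H)/(8*(H + 3)) = -(-3 + H)/(8*(3 + H)))
f(F) = 2*F + (3 - F)/(8*F*(3 + F)) (f(F) = (F + ((3 - F)/(8*(3 + F)))/F) + F = (F + (3 - F)/(8*F*(3 + F))) + F = 2*F + (3 - F)/(8*F*(3 + F)))
t(N) = -16 (t(N) = -4*4 = -16)
-14189 + t(f(-9)) = -14189 - 16 = -14205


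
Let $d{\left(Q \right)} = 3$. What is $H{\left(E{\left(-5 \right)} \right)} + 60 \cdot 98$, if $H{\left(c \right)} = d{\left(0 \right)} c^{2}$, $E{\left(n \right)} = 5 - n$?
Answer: $6180$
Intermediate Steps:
$H{\left(c \right)} = 3 c^{2}$
$H{\left(E{\left(-5 \right)} \right)} + 60 \cdot 98 = 3 \left(5 - -5\right)^{2} + 60 \cdot 98 = 3 \left(5 + 5\right)^{2} + 5880 = 3 \cdot 10^{2} + 5880 = 3 \cdot 100 + 5880 = 300 + 5880 = 6180$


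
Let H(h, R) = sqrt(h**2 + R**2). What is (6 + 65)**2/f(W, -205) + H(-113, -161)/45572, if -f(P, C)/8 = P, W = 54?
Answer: -5041/432 + sqrt(38690)/45572 ≈ -11.665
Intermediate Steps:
f(P, C) = -8*P
H(h, R) = sqrt(R**2 + h**2)
(6 + 65)**2/f(W, -205) + H(-113, -161)/45572 = (6 + 65)**2/((-8*54)) + sqrt((-161)**2 + (-113)**2)/45572 = 71**2/(-432) + sqrt(25921 + 12769)*(1/45572) = 5041*(-1/432) + sqrt(38690)*(1/45572) = -5041/432 + sqrt(38690)/45572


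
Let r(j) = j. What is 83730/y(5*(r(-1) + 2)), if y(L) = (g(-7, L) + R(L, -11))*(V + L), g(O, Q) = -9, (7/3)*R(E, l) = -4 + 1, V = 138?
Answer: -97685/1716 ≈ -56.926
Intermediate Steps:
R(E, l) = -9/7 (R(E, l) = 3*(-4 + 1)/7 = (3/7)*(-3) = -9/7)
y(L) = -9936/7 - 72*L/7 (y(L) = (-9 - 9/7)*(138 + L) = -72*(138 + L)/7 = -9936/7 - 72*L/7)
83730/y(5*(r(-1) + 2)) = 83730/(-9936/7 - 360*(-1 + 2)/7) = 83730/(-9936/7 - 360/7) = 83730/(-10296/7) = 83730*(-7/10296) = -97685/1716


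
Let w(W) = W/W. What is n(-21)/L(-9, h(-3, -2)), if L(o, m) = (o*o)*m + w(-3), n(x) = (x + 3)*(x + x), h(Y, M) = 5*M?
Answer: -756/809 ≈ -0.93449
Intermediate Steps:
w(W) = 1
n(x) = 2*x*(3 + x) (n(x) = (3 + x)*(2*x) = 2*x*(3 + x))
L(o, m) = 1 + m*o**2 (L(o, m) = (o*o)*m + 1 = o**2*m + 1 = m*o**2 + 1 = 1 + m*o**2)
n(-21)/L(-9, h(-3, -2)) = (2*(-21)*(3 - 21))/(1 + (5*(-2))*(-9)**2) = (2*(-21)*(-18))/(1 - 10*81) = 756/(1 - 810) = 756/(-809) = 756*(-1/809) = -756/809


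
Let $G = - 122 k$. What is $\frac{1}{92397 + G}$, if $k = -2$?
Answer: $\frac{1}{92641} \approx 1.0794 \cdot 10^{-5}$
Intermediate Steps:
$G = 244$ ($G = \left(-122\right) \left(-2\right) = 244$)
$\frac{1}{92397 + G} = \frac{1}{92397 + 244} = \frac{1}{92641}$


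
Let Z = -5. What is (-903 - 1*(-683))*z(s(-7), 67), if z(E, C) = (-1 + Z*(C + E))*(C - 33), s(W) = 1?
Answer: 2550680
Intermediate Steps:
z(E, C) = (-33 + C)*(-1 - 5*C - 5*E) (z(E, C) = (-1 - 5*(C + E))*(C - 33) = (-1 + (-5*C - 5*E))*(-33 + C) = (-1 - 5*C - 5*E)*(-33 + C) = (-33 + C)*(-1 - 5*C - 5*E))
(-903 - 1*(-683))*z(s(-7), 67) = (-903 - 1*(-683))*(33 - 5*67**2 + 164*67 + 165*1 - 5*67*1) = (-903 + 683)*(33 - 5*4489 + 10988 + 165 - 335) = -220*(33 - 22445 + 10988 + 165 - 335) = -220*(-11594) = 2550680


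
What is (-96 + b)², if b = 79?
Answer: 289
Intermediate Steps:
(-96 + b)² = (-96 + 79)² = (-17)² = 289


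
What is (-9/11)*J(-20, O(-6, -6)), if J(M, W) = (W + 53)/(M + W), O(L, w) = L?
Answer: 423/286 ≈ 1.4790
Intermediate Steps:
J(M, W) = (53 + W)/(M + W)
(-9/11)*J(-20, O(-6, -6)) = (-9/11)*((53 - 6)/(-20 - 6)) = (-9*1/11)*(47/(-26)) = -(-9)*47/286 = -9/11*(-47/26) = 423/286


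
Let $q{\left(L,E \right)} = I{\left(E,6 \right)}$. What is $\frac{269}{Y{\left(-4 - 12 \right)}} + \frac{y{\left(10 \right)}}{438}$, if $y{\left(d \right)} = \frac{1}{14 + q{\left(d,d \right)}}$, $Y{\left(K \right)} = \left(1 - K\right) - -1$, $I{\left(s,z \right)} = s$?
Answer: $\frac{157097}{10512} \approx 14.945$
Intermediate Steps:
$Y{\left(K \right)} = 2 - K$ ($Y{\left(K \right)} = \left(1 - K\right) + 1 = 2 - K$)
$q{\left(L,E \right)} = E$
$y{\left(d \right)} = \frac{1}{14 + d}$
$\frac{269}{Y{\left(-4 - 12 \right)}} + \frac{y{\left(10 \right)}}{438} = \frac{269}{2 - \left(-4 - 12\right)} + \frac{1}{\left(14 + 10\right) 438} = \frac{269}{2 - \left(-4 - 12\right)} + \frac{1}{24} \cdot \frac{1}{438} = \frac{269}{2 - -16} + \frac{1}{24} \cdot \frac{1}{438} = \frac{269}{2 + 16} + \frac{1}{10512} = \frac{269}{18} + \frac{1}{10512} = \frac{157097}{10512}$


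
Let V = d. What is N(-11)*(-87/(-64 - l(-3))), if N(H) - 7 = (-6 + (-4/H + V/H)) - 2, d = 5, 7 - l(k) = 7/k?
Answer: -783/605 ≈ -1.2942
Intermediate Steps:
l(k) = 7 - 7/k
V = 5
N(H) = -1 + 1/H (N(H) = 7 + ((-6 + (-4/H + 5/H)) - 2) = 7 + ((-6 + 1/H) - 2) = 7 + (-8 + 1/H) = -1 + 1/H)
N(-11)*(-87/(-64 - l(-3))) = ((1 - 1*(-11))/(-11))*(-87/(-64 - (7 - 7/(-3)))) = (-(1 + 11)/11)*(-87/(-64 - (7 - 7*(-1/3)))) = (-1/11*12)*(-87/(-64 - (7 + 7/3))) = -(-1044)/(11*(-64 - 1*28/3)) = -(-1044)/(11*(-64 - 28/3)) = -(-1044)/(11*(-220/3)) = -(-1044)*(-3)/(11*220) = -12/11*261/220 = -783/605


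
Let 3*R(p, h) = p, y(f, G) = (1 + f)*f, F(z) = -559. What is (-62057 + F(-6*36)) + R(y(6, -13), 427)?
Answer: -62602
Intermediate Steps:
y(f, G) = f*(1 + f)
R(p, h) = p/3
(-62057 + F(-6*36)) + R(y(6, -13), 427) = (-62057 - 559) + (6*(1 + 6))/3 = -62616 + (6*7)/3 = -62616 + (⅓)*42 = -62616 + 14 = -62602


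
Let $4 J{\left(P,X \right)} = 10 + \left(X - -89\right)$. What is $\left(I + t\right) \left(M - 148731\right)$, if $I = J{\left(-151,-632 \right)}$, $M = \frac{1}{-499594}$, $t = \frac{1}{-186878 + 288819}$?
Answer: $\frac{4037334923600063035}{203716447816} \approx 1.9818 \cdot 10^{7}$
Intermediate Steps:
$t = \frac{1}{101941} \approx 9.8096 \cdot 10^{-6}$
$J{\left(P,X \right)} = \frac{99}{4} + \frac{X}{4}$ ($J{\left(P,X \right)} = \frac{10 + \left(X - -89\right)}{4} = \frac{10 + \left(X + 89\right)}{4} = \frac{10 + \left(89 + X\right)}{4} = \frac{99 + X}{4} = \frac{99}{4} + \frac{X}{4}$)
$M = - \frac{1}{499594} \approx -2.0016 \cdot 10^{-6}$
$I = - \frac{533}{4}$ ($I = \frac{99}{4} + \frac{1}{4} \left(-632\right) = \frac{99}{4} - 158 = - \frac{533}{4} \approx -133.25$)
$\left(I + t\right) \left(M - 148731\right) = \left(- \frac{533}{4} + \frac{1}{101941}\right) \left(- \frac{1}{499594} - 148731\right) = \left(- \frac{54334549}{407764}\right) \left(- \frac{74305115215}{499594}\right) = \frac{4037334923600063035}{203716447816}$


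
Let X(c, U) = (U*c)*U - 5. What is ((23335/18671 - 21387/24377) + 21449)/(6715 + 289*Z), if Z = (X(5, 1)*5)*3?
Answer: 9762531019801/3056285023405 ≈ 3.1942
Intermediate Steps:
X(c, U) = -5 + c*U**2 (X(c, U) = c*U**2 - 5 = -5 + c*U**2)
Z = 0 (Z = ((-5 + 5*1**2)*5)*3 = ((-5 + 5*1)*5)*3 = ((-5 + 5)*5)*3 = (0*5)*3 = 0*3 = 0)
((23335/18671 - 21387/24377) + 21449)/(6715 + 289*Z) = ((23335/18671 - 21387/24377) + 21449)/(6715 + 289*0) = ((23335*(1/18671) - 21387*1/24377) + 21449)/(6715 + 0) = ((23335/18671 - 21387/24377) + 21449)/6715 = (169520618/455142967 + 21449)*(1/6715) = (9762531019801/455142967)*(1/6715) = 9762531019801/3056285023405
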